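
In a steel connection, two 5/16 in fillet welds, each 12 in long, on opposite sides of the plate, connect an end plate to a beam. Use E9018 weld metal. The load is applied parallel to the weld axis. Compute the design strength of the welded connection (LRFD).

E90XX → F_EXX = 90 ksi.
Effective throat t_e = 0.707 × 0.3125 = 0.2209 in.
Total length L = 24 in; A_we = 0.2209 × 24 = 5.302 in².
F_nw = 0.6 F_EXX = 0.6 × 90 = 54 ksi.
φR_n = 0.75 × 54 × 5.302 = 214.8 kips.

φR_n ≈ 215 kips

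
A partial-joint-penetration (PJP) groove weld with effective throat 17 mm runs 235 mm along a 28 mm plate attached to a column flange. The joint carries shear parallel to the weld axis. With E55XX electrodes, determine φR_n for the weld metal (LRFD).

E55XX → F_EXX = 550 MPa.
Effective throat (given) t_e = 17 mm.
A_we = 17 × 235 = 3995 mm².
F_nw = 0.6 F_EXX = 330 MPa.
φR_n = 0.75 × 330 × 3995 × 10⁻³ = 988.8 kN.

φR_n ≈ 989 kN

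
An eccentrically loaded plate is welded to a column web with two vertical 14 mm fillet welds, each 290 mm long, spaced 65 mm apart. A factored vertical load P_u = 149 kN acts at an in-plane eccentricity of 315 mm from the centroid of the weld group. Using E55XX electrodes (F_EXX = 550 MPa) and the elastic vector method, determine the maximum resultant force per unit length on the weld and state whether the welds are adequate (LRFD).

f_max ≈ 1570 N/mm; adequate

Total weld length L_w = 580 mm. Treat welds as unit-width lines.
Polar moment about centroid: J = 2[d³/12 + d(b/2)²] = 2[290³/12 + 290×32.5²] = 4677000 mm³.
Direct shear f_v = P/L_w = 149×10³ / 580 = 256.9 N/mm (vertical).
Torsion M = P·e = 149×10³ × 315 = 46935000 N·mm.
Critical point at (x, y) = (32.5, 145) from centroid. f_tx = M·y/J = 1455 N/mm; f_ty = M·x/J = 326.1 N/mm.
Resultant f_max = √[f_tx² + (f_v + f_ty)²] = √[1455² + (256.9 + 326.1)²] = 1567 N/mm.
Capacity per unit length: φr_n = 0.75 × 0.6 × 550 × (0.707 × 14) = 2450 N/mm.
1567 ≤ 2450 → adequate.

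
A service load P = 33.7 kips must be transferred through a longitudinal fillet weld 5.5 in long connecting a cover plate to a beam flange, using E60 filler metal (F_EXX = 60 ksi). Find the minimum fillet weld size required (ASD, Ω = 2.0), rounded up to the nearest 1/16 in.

w = 1/2 in

Total weld length L = 5.5 in.
Required throat t_e = P × Ω / (0.6 F_EXX × L) = 33.7 × 2.0 / (0.6 × 60 × 5.5) = 0.3404 in.
Required leg w = t_e / 0.707 = 0.4815 in → use 1/2 in.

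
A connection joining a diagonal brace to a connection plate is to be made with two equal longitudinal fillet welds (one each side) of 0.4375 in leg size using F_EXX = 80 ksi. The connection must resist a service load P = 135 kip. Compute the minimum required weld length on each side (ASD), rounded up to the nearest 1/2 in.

Throat t_e = 0.707 × 0.4375 = 0.3093 in.
r_n/Ω = (0.6 × 80 × 0.3093) / 2.0 = 7.423 kip/in.
L_req = P / (r_n/Ω) = 135 / 7.423 = 18.19 in total.
Per side: 18.19 / 2 = 9.093 in.
Round up → use L = 9.5 in on each side.

L = 9.5 in on each side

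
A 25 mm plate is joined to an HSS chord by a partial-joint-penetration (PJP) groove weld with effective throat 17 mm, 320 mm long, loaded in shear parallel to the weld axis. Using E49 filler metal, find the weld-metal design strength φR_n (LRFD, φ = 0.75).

E49XX → F_EXX = 490 MPa.
Effective throat (given) t_e = 17 mm.
A_we = 17 × 320 = 5440 mm².
F_nw = 0.6 F_EXX = 294 MPa.
φR_n = 0.75 × 294 × 5440 × 10⁻³ = 1200 kN.

φR_n ≈ 1200 kN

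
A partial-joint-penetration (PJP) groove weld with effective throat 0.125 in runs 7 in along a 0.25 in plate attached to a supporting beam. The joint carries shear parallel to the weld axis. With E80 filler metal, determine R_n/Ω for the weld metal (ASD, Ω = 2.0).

E80XX → F_EXX = 80 ksi.
Effective throat (given) t_e = 0.125 in.
A_we = 0.125 × 7 = 0.875 in².
F_nw = 0.6 F_EXX = 48 ksi.
R_n/Ω = (48 × 0.875) / 2.0 = 21 kips.

R_n/Ω ≈ 21 kips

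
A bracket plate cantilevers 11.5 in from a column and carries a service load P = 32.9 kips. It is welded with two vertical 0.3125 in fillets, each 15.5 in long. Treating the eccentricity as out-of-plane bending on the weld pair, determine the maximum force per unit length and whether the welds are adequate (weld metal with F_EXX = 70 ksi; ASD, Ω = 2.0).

L_w = 2 × 15.5 = 31 in; section modulus (unit throat) S = 2 × L²/6 = 80.08 in².
Direct shear f_v = P/L_w = 32.9/31 = 1.061 kip/in.
Moment M = P × e = 32.9 × 11.5 = 378.35 kip·in; bending f_b = M/S = 4.724 kip/in.
f_max = √(f_v² + f_b²) = √(1.061² + 4.724²) = 4.842 kip/in.
r_n/Ω = (1/2.0) × 0.6 × 70 × (0.707 × 0.3125) = 4.64 kip/in → NOT adequate.

f_max ≈ 4.84 kip/in; NOT adequate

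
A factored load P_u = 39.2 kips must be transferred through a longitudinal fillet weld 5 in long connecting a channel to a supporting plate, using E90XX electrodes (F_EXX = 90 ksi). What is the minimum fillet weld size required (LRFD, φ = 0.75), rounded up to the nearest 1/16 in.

Total weld length L = 5 in.
Required throat t_e = P_u / (φ × 0.6 F_EXX × L) = 39.2 / (0.75 × 0.6 × 90 × 5) = 0.1936 in.
Required leg w = t_e / 0.707 = 0.2738 in → use 5/16 in.

w = 5/16 in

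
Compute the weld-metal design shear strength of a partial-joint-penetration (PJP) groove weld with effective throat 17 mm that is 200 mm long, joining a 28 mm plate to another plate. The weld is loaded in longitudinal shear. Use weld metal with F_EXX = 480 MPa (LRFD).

φR_n ≈ 734 kN

Effective throat (given) t_e = 17 mm.
A_we = 17 × 200 = 3400 mm².
F_nw = 0.6 F_EXX = 288 MPa.
φR_n = 0.75 × 288 × 3400 × 10⁻³ = 734.4 kN.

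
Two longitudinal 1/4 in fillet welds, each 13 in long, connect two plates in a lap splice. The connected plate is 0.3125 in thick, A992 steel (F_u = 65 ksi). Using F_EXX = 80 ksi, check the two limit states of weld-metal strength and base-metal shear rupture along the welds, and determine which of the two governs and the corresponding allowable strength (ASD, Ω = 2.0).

R_n/Ω ≈ 110 kip (weld metal governs)

t_e = 0.707 × 0.25 = 0.1767 in; L = 26 in.
Weld metal: R_n/Ω = (1/2.0) × 0.6 × 80 × 0.1767 × 26 = 110.3 kip.
Base metal (shear rupture): R_n/Ω = (1/2.0) × 0.6 × 65 × 0.3125 × 26 = 158.4 kip.
Governing: weld metal.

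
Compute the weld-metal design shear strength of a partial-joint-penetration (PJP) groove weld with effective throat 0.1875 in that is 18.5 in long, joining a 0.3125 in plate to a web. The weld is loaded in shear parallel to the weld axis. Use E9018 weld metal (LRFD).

φR_n ≈ 140 kips

E90XX → F_EXX = 90 ksi.
Effective throat (given) t_e = 0.1875 in.
A_we = 0.1875 × 18.5 = 3.469 in².
F_nw = 0.6 F_EXX = 54 ksi.
φR_n = 0.75 × 54 × 3.469 = 140.5 kips.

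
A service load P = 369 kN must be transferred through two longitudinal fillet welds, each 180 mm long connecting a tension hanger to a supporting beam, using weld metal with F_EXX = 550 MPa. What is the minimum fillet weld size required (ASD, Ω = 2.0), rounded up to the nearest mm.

w = 9 mm

Total weld length L = 360 mm.
Required throat t_e = P × Ω / (0.6 F_EXX × L) = 369 × 2.0 / (0.6 × 550 × 360 × 10⁻³) = 6.212 mm.
Required leg w = t_e / 0.707 = 8.787 mm → use 9 mm.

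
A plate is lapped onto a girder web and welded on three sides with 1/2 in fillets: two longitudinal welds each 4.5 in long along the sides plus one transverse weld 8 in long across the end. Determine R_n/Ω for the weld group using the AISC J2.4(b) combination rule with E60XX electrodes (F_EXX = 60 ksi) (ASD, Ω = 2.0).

t_e = 0.707 × 0.5 = 0.3535 in.
R_nwl = 0.6 × 60 × 0.3535 × 9 = 114.5 kips (longitudinal, 2 welds).
R_nwt = 0.6 × 60 × 0.3535 × 8 = 101.8 kips (transverse, base value).
(i) R_nwl + R_nwt = 216.3 kips; (ii) 0.85 R_nwl + 1.5 R_nwt = 250.1 kips.
R_n = max = 250.1 kips [governs: (ii)]; R_n/Ω = 125 kips.

R_n/Ω ≈ 125 kips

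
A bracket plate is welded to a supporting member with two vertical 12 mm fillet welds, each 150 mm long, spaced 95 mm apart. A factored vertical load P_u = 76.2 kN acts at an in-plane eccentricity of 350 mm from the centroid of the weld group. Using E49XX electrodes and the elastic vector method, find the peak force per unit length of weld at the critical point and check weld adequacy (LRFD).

E49XX → F_EXX = 490 MPa.
Total weld length L_w = 300 mm. Treat welds as unit-width lines.
Polar moment about centroid: J = 2[d³/12 + d(b/2)²] = 2[150³/12 + 150×47.5²] = 1239000 mm³.
Direct shear f_v = P/L_w = 76.2×10³ / 300 = 254 N/mm (vertical).
Torsion M = P·e = 76.2×10³ × 350 = 26670000 N·mm.
Critical point at (x, y) = (47.5, 75) from centroid. f_tx = M·y/J = 1614 N/mm; f_ty = M·x/J = 1022 N/mm.
Resultant f_max = √[f_tx² + (f_v + f_ty)²] = √[1614² + (254 + 1022)²] = 2057 N/mm.
Capacity per unit length: φr_n = 0.75 × 0.6 × 490 × (0.707 × 12) = 1871 N/mm.
2057 > 1871 → NOT adequate.

f_max ≈ 2060 N/mm; NOT adequate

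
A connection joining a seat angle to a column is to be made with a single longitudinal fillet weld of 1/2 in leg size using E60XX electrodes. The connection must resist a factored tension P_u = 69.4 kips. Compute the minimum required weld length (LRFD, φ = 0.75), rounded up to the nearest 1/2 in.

E60XX → F_EXX = 60 ksi.
Throat t_e = 0.707 × 0.5 = 0.3535 in.
φr_n = 0.75 × 0.6 × 60 × 0.3535 = 9.544 kips/in.
L_req = P_u / φr_n = 69.4 / 9.544 = 7.271 in total.
Round up → use L = 7.5 in.

L = 7.5 in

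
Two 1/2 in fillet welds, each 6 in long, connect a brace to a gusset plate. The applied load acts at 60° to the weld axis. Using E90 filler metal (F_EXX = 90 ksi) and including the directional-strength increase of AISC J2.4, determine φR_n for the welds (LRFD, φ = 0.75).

φR_n ≈ 241 kips

t_e = 0.707 × 0.5 = 0.3535 in; A_we = 0.3535 × 12 = 4.242 in².
Directional factor: 1.0 + 0.5 sin^1.5(60°) = 1.403.
F_nw = 0.6 × 90 × 1.403 = 75.76 ksi.
φR_n = 0.75 × 75.76 × 4.242 = 241 kips.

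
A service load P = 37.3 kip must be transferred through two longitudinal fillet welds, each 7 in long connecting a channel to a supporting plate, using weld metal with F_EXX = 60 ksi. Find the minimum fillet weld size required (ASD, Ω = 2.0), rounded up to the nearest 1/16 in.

w = 1/4 in

Total weld length L = 14 in.
Required throat t_e = P × Ω / (0.6 F_EXX × L) = 37.3 × 2.0 / (0.6 × 60 × 14) = 0.148 in.
Required leg w = t_e / 0.707 = 0.2094 in → use 1/4 in.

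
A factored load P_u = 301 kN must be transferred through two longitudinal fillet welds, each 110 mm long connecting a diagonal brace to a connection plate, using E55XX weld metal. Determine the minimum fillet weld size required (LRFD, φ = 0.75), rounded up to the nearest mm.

E55XX → F_EXX = 550 MPa.
Total weld length L = 220 mm.
Required throat t_e = P_u / (φ × 0.6 F_EXX × L) = 301 / (0.75 × 0.6 × 550 × 220 × 10⁻³) = 5.528 mm.
Required leg w = t_e / 0.707 = 7.819 mm → use 8 mm.

w = 8 mm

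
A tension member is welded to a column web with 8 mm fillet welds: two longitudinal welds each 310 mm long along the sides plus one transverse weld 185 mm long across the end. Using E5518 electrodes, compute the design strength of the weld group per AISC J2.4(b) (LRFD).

φR_n ≈ 1130 kN

E55XX → F_EXX = 550 MPa.
t_e = 0.707 × 8 = 5.656 mm.
R_nwl = 0.6 × 550 × 5.656 × 620 × 10⁻³ = 1157 kN (longitudinal, 2 welds).
R_nwt = 0.6 × 550 × 5.656 × 185 × 10⁻³ = 345.3 kN (transverse, base value).
(i) R_nwl + R_nwt = 1503 kN; (ii) 0.85 R_nwl + 1.5 R_nwt = 1502 kN.
R_n = max = 1503 kN [governs: (i)]; φR_n = 1127 kN.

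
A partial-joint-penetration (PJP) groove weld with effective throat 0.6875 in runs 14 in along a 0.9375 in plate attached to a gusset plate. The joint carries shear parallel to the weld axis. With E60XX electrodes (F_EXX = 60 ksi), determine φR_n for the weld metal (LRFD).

φR_n ≈ 260 kips

Effective throat (given) t_e = 0.6875 in.
A_we = 0.6875 × 14 = 9.625 in².
F_nw = 0.6 F_EXX = 36 ksi.
φR_n = 0.75 × 36 × 9.625 = 259.9 kips.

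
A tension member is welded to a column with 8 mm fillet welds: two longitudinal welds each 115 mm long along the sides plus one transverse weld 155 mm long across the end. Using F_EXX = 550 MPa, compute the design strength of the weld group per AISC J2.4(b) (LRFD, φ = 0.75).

t_e = 0.707 × 8 = 5.656 mm.
R_nwl = 0.6 × 550 × 5.656 × 230 × 10⁻³ = 429.3 kN (longitudinal, 2 welds).
R_nwt = 0.6 × 550 × 5.656 × 155 × 10⁻³ = 289.3 kN (transverse, base value).
(i) R_nwl + R_nwt = 718.6 kN; (ii) 0.85 R_nwl + 1.5 R_nwt = 798.9 kN.
R_n = max = 798.9 kN [governs: (ii)]; φR_n = 599.1 kN.

φR_n ≈ 599 kN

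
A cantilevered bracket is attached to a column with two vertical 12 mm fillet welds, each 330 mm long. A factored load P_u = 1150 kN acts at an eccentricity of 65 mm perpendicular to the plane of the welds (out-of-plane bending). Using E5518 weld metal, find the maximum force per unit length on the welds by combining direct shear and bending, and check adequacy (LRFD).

f_max ≈ 2700 N/mm; NOT adequate

E55XX → F_EXX = 550 MPa.
L_w = 2 × 330 = 660 mm; section modulus (unit throat) S = 2 × L²/6 = 36300 mm².
Direct shear f_v = P/L_w = 1150×10³/660 = 1742 N/mm.
Moment M = P × e = 1150×10³ × 65 = 74750000 N·mm; bending f_b = M/S = 2059 N/mm.
f_max = √(f_v² + f_b²) = √(1742² + 2059²) = 2697 N/mm.
φr_n = 0.75 × 0.6 × 550 × (0.707 × 12) = 2100 N/mm → NOT adequate.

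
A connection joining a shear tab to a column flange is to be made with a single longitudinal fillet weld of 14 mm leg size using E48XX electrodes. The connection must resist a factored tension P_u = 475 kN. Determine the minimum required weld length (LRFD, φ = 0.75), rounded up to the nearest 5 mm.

E48XX → F_EXX = 480 MPa.
Throat t_e = 0.707 × 14 = 9.898 mm.
φr_n = 0.75 × 0.6 × 480 × 9.898 × 10⁻³ = 2.138 kN/mm.
L_req = P_u / φr_n = 475 / 2.138 = 222.2 mm total.
Round up → use L = 225 mm.

L = 225 mm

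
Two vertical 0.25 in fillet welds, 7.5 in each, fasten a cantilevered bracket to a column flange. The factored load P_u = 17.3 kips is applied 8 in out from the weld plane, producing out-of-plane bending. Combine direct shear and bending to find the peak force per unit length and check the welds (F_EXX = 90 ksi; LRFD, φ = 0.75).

f_max ≈ 7.47 kip/in; NOT adequate

L_w = 2 × 7.5 = 15 in; section modulus (unit throat) S = 2 × L²/6 = 18.75 in².
Direct shear f_v = P/L_w = 17.3/15 = 1.153 kip/in.
Moment M = P × e = 17.3 × 8 = 138.4 kip·in; bending f_b = M/S = 7.381 kip/in.
f_max = √(f_v² + f_b²) = √(1.153² + 7.381²) = 7.471 kip/in.
φr_n = 0.75 × 0.6 × 90 × (0.707 × 0.25) = 7.158 kip/in → NOT adequate.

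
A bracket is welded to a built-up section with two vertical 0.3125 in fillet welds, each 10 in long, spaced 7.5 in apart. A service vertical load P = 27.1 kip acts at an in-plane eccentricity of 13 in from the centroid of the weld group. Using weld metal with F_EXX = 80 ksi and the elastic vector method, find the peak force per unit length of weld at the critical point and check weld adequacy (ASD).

Total weld length L_w = 20 in. Treat welds as unit-width lines.
Polar moment about centroid: J = 2[d³/12 + d(b/2)²] = 2[10³/12 + 10×3.75²] = 447.9 in³.
Direct shear f_v = P/L_w = 27.1 / 20 = 1.355 kip/in (vertical).
Torsion M = P·e = 27.1 × 13 = 352.3 kip·in.
Critical point at (x, y) = (3.75, 5) from centroid. f_tx = M·y/J = 3.933 kip/in; f_ty = M·x/J = 2.949 kip/in.
Resultant f_max = √[f_tx² + (f_v + f_ty)²] = √[3.933² + (1.355 + 2.949)²] = 5.83 kip/in.
Capacity per unit length: r_n/Ω = (1/2.0) × 0.6 × 80 × (0.707 × 0.3125) = 5.302 kip/in.
5.83 > 5.302 → NOT adequate.

f_max ≈ 5.83 kip/in; NOT adequate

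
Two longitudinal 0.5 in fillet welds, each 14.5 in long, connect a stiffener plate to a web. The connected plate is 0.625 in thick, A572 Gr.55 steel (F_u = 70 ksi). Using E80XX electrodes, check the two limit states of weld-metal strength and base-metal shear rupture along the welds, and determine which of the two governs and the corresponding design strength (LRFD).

E80XX → F_EXX = 80 ksi.
t_e = 0.707 × 0.5 = 0.3535 in; L = 29 in.
Weld metal: φR_n = 0.75 × 0.6 × 80 × 0.3535 × 29 = 369.1 kip.
Base metal (shear rupture): φR_n = 0.75 × 0.6 × 70 × 0.625 × 29 = 570.9 kip.
Governing: weld metal.

φR_n ≈ 369 kip (weld metal governs)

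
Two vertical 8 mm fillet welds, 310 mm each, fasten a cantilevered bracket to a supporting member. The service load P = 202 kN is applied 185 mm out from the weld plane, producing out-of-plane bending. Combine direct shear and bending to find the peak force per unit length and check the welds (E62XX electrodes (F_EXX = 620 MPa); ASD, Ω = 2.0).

L_w = 2 × 310 = 620 mm; section modulus (unit throat) S = 2 × L²/6 = 32030 mm².
Direct shear f_v = P/L_w = 202×10³/620 = 325.8 N/mm.
Moment M = P × e = 202×10³ × 185 = 37370000 N·mm; bending f_b = M/S = 1167 N/mm.
f_max = √(f_v² + f_b²) = √(325.8² + 1167²) = 1211 N/mm.
r_n/Ω = (1/2.0) × 0.6 × 620 × (0.707 × 8) = 1052 N/mm → NOT adequate.

f_max ≈ 1210 N/mm; NOT adequate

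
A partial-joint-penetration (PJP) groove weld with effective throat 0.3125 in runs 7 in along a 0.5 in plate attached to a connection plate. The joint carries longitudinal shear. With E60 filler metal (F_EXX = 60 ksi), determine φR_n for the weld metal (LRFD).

Effective throat (given) t_e = 0.3125 in.
A_we = 0.3125 × 7 = 2.188 in².
F_nw = 0.6 F_EXX = 36 ksi.
φR_n = 0.75 × 36 × 2.188 = 59.06 kip.

φR_n ≈ 59.1 kip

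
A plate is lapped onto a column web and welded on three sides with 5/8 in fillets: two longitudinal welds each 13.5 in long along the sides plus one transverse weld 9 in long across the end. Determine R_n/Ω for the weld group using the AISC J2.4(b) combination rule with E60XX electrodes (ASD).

E60XX → F_EXX = 60 ksi.
t_e = 0.707 × 0.625 = 0.4419 in.
R_nwl = 0.6 × 60 × 0.4419 × 27 = 429.5 kips (longitudinal, 2 welds).
R_nwt = 0.6 × 60 × 0.4419 × 9 = 143.2 kips (transverse, base value).
(i) R_nwl + R_nwt = 572.7 kips; (ii) 0.85 R_nwl + 1.5 R_nwt = 579.8 kips.
R_n = max = 579.8 kips [governs: (ii)]; R_n/Ω = 289.9 kips.

R_n/Ω ≈ 290 kips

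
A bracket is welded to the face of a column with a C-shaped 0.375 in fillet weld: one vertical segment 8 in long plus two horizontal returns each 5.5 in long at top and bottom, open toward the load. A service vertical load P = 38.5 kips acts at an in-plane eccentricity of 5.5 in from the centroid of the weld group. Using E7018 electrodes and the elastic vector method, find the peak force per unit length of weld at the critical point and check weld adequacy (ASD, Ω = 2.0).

f_max ≈ 5.81 kip/in; NOT adequate

E70XX → F_EXX = 70 ksi.
Total weld length L_w = 19 in. Treat welds as unit-width lines.
Centroid: x̄ = 2×5.5×2.75 / 19 = 1.592 in from the vertical weld.
Polar moment about centroid: J = I_x + I_y = [8³/12 + 2×5.5×4²] + [8×1.592² + 2(5.5³/12 + 5.5×1.158²)] = 281.4 in³.
Direct shear f_v = P/L_w = 38.5 / 19 = 2.026 kip/in (vertical).
Torsion M = P·e = 38.5 × 5.5 = 211.75 kip·in.
Critical point at (x, y) = (3.908, 4) from centroid. f_tx = M·y/J = 3.01 kip/in; f_ty = M·x/J = 2.94 kip/in.
Resultant f_max = √[f_tx² + (f_v + f_ty)²] = √[3.01² + (2.026 + 2.94)²] = 5.807 kip/in.
Capacity per unit length: r_n/Ω = (1/2.0) × 0.6 × 70 × (0.707 × 0.375) = 5.568 kip/in.
5.807 > 5.568 → NOT adequate.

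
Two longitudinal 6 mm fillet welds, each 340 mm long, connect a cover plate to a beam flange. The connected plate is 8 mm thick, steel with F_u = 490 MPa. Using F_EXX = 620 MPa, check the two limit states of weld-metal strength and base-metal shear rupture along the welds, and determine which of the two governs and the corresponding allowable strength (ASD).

R_n/Ω ≈ 537 kN (weld metal governs)

t_e = 0.707 × 6 = 4.242 mm; L = 680 mm.
Weld metal: R_n/Ω = (1/2.0) × 0.6 × 620 × 4.242 × 680 × 10⁻³ = 536.5 kN.
Base metal (shear rupture): R_n/Ω = (1/2.0) × 0.6 × 490 × 8 × 680 × 10⁻³ = 799.7 kN.
Governing: weld metal.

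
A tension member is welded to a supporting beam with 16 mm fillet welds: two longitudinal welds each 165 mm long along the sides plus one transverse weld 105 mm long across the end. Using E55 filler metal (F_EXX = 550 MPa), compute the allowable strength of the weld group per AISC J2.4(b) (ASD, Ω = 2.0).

t_e = 0.707 × 16 = 11.31 mm.
R_nwl = 0.6 × 550 × 11.31 × 330 × 10⁻³ = 1232 kN (longitudinal, 2 welds).
R_nwt = 0.6 × 550 × 11.31 × 105 × 10⁻³ = 392 kN (transverse, base value).
(i) R_nwl + R_nwt = 1624 kN; (ii) 0.85 R_nwl + 1.5 R_nwt = 1635 kN.
R_n = max = 1635 kN [governs: (ii)]; R_n/Ω = 817.5 kN.

R_n/Ω ≈ 818 kN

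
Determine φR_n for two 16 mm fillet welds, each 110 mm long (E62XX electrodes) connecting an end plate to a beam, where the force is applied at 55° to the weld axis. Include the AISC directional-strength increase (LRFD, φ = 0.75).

φR_n ≈ 952 kN

E62XX → F_EXX = 620 MPa.
t_e = 0.707 × 16 = 11.31 mm; A_we = 11.31 × 220 = 2489 mm².
Directional factor: 1.0 + 0.5 sin^1.5(55°) = 1.371.
F_nw = 0.6 × 620 × 1.371 = 509.9 MPa.
φR_n = 0.75 × 509.9 × 2489 × 10⁻³ = 951.7 kN.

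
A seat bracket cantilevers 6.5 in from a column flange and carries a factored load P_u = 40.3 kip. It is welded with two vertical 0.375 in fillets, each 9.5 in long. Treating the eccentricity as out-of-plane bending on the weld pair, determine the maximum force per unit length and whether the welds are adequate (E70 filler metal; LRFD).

f_max ≈ 8.96 kip/in; NOT adequate

E70XX → F_EXX = 70 ksi.
L_w = 2 × 9.5 = 19 in; section modulus (unit throat) S = 2 × L²/6 = 30.08 in².
Direct shear f_v = P/L_w = 40.3/19 = 2.121 kip/in.
Moment M = P × e = 40.3 × 6.5 = 261.95 kip·in; bending f_b = M/S = 8.707 kip/in.
f_max = √(f_v² + f_b²) = √(2.121² + 8.707²) = 8.962 kip/in.
φr_n = 0.75 × 0.6 × 70 × (0.707 × 0.375) = 8.351 kip/in → NOT adequate.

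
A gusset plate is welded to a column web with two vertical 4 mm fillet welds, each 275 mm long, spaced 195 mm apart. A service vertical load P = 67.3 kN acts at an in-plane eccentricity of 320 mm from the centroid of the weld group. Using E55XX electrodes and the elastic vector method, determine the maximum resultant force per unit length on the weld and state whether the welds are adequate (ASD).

E55XX → F_EXX = 550 MPa.
Total weld length L_w = 550 mm. Treat welds as unit-width lines.
Polar moment about centroid: J = 2[d³/12 + d(b/2)²] = 2[275³/12 + 275×97.5²] = 8695000 mm³.
Direct shear f_v = P/L_w = 67.3×10³ / 550 = 122.4 N/mm (vertical).
Torsion M = P·e = 67.3×10³ × 320 = 21536000 N·mm.
Critical point at (x, y) = (97.5, 137.5) from centroid. f_tx = M·y/J = 340.6 N/mm; f_ty = M·x/J = 241.5 N/mm.
Resultant f_max = √[f_tx² + (f_v + f_ty)²] = √[340.6² + (122.4 + 241.5)²] = 498.4 N/mm.
Capacity per unit length: r_n/Ω = (1/2.0) × 0.6 × 550 × (0.707 × 4) = 466.6 N/mm.
498.4 > 466.6 → NOT adequate.

f_max ≈ 498 N/mm; NOT adequate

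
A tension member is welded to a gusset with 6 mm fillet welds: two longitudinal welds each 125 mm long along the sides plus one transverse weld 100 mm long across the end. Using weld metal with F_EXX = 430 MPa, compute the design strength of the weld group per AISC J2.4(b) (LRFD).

φR_n ≈ 298 kN

t_e = 0.707 × 6 = 4.242 mm.
R_nwl = 0.6 × 430 × 4.242 × 250 × 10⁻³ = 273.6 kN (longitudinal, 2 welds).
R_nwt = 0.6 × 430 × 4.242 × 100 × 10⁻³ = 109.4 kN (transverse, base value).
(i) R_nwl + R_nwt = 383.1 kN; (ii) 0.85 R_nwl + 1.5 R_nwt = 396.7 kN.
R_n = max = 396.7 kN [governs: (ii)]; φR_n = 297.5 kN.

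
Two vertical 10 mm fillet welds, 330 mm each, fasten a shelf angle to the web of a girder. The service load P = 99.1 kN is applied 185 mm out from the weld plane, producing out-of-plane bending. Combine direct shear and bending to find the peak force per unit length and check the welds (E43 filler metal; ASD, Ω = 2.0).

f_max ≈ 527 N/mm; adequate

E43XX → F_EXX = 430 MPa.
L_w = 2 × 330 = 660 mm; section modulus (unit throat) S = 2 × L²/6 = 36300 mm².
Direct shear f_v = P/L_w = 99.1×10³/660 = 150.2 N/mm.
Moment M = P × e = 99.1×10³ × 185 = 18334000 N·mm; bending f_b = M/S = 505.1 N/mm.
f_max = √(f_v² + f_b²) = √(150.2² + 505.1²) = 526.9 N/mm.
r_n/Ω = (1/2.0) × 0.6 × 430 × (0.707 × 10) = 912 N/mm → adequate.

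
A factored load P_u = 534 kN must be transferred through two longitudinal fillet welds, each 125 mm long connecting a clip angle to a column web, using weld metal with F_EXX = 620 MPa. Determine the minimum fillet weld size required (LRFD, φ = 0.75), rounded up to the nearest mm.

Total weld length L = 250 mm.
Required throat t_e = P_u / (φ × 0.6 F_EXX × L) = 534 / (0.75 × 0.6 × 620 × 250 × 10⁻³) = 7.656 mm.
Required leg w = t_e / 0.707 = 10.83 mm → use 11 mm.

w = 11 mm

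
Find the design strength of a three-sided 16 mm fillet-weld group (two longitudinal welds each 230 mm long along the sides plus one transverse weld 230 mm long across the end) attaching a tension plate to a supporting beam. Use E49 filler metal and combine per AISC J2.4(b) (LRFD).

φR_n ≈ 1840 kN

E49XX → F_EXX = 490 MPa.
t_e = 0.707 × 16 = 11.31 mm.
R_nwl = 0.6 × 490 × 11.31 × 460 × 10⁻³ = 1530 kN (longitudinal, 2 welds).
R_nwt = 0.6 × 490 × 11.31 × 230 × 10⁻³ = 764.9 kN (transverse, base value).
(i) R_nwl + R_nwt = 2295 kN; (ii) 0.85 R_nwl + 1.5 R_nwt = 2448 kN.
R_n = max = 2448 kN [governs: (ii)]; φR_n = 1836 kN.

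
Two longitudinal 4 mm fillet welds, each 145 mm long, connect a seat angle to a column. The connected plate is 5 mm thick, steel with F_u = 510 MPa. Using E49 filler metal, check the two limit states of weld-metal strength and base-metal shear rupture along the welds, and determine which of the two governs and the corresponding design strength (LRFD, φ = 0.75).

E49XX → F_EXX = 490 MPa.
t_e = 0.707 × 4 = 2.828 mm; L = 290 mm.
Weld metal: φR_n = 0.75 × 0.6 × 490 × 2.828 × 290 × 10⁻³ = 180.8 kN.
Base metal (shear rupture): φR_n = 0.75 × 0.6 × 510 × 5 × 290 × 10⁻³ = 332.8 kN.
Governing: weld metal.

φR_n ≈ 181 kN (weld metal governs)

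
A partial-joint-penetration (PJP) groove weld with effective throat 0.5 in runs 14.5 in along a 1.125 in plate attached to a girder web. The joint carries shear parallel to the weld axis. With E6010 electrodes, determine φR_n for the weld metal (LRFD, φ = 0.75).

E60XX → F_EXX = 60 ksi.
Effective throat (given) t_e = 0.5 in.
A_we = 0.5 × 14.5 = 7.25 in².
F_nw = 0.6 F_EXX = 36 ksi.
φR_n = 0.75 × 36 × 7.25 = 195.8 kips.

φR_n ≈ 196 kips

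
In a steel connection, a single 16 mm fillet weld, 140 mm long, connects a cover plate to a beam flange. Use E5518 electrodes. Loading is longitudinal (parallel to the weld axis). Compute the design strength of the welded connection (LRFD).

E55XX → F_EXX = 550 MPa.
Effective throat t_e = 0.707 × 16 = 11.31 mm.
Total length L = 140 mm; A_we = 11.31 × 140 = 1584 mm².
F_nw = 0.6 F_EXX = 0.6 × 550 = 330 MPa.
φR_n = 0.75 × 330 × 1584 × 10⁻³ = 392 kN.

φR_n ≈ 392 kN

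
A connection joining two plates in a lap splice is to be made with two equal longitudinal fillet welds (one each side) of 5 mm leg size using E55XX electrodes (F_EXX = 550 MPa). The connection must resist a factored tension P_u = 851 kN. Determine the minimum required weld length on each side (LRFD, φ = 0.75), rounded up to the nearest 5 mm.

Throat t_e = 0.707 × 5 = 3.535 mm.
φr_n = 0.75 × 0.6 × 550 × 3.535 × 10⁻³ = 0.8749 kN/mm.
L_req = P_u / φr_n = 851 / 0.8749 = 972.7 mm total.
Per side: 972.7 / 2 = 486.3 mm.
Round up → use L = 490 mm on each side.

L = 490 mm on each side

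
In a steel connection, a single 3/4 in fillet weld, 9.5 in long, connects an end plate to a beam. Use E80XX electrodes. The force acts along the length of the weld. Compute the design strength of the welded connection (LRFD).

φR_n ≈ 181 kip

E80XX → F_EXX = 80 ksi.
Effective throat t_e = 0.707 × 0.75 = 0.5302 in.
Total length L = 9.5 in; A_we = 0.5302 × 9.5 = 5.037 in².
F_nw = 0.6 F_EXX = 0.6 × 80 = 48 ksi.
φR_n = 0.75 × 48 × 5.037 = 181.3 kip.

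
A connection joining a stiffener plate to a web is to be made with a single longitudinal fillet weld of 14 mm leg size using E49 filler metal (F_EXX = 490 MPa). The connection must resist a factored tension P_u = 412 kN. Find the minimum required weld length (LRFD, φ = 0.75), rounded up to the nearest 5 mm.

Throat t_e = 0.707 × 14 = 9.898 mm.
φr_n = 0.75 × 0.6 × 490 × 9.898 × 10⁻³ = 2.183 kN/mm.
L_req = P_u / φr_n = 412 / 2.183 = 188.8 mm total.
Round up → use L = 190 mm.

L = 190 mm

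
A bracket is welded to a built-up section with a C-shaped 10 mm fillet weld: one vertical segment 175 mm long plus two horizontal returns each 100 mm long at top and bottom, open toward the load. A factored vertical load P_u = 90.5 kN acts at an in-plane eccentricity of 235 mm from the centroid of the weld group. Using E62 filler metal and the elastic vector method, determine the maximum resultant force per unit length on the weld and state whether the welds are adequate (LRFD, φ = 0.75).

E62XX → F_EXX = 620 MPa.
Total weld length L_w = 375 mm. Treat welds as unit-width lines.
Centroid: x̄ = 2×100×50 / 375 = 26.67 mm from the vertical weld.
Polar moment about centroid: J = I_x + I_y = [175³/12 + 2×100×87.5²] + [175×26.67² + 2(100³/12 + 100×23.33²)] = 2378000 mm³.
Direct shear f_v = P/L_w = 90.5×10³ / 375 = 241.3 N/mm (vertical).
Torsion M = P·e = 90.5×10³ × 235 = 21268000 N·mm.
Critical point at (x, y) = (73.33, 87.5) from centroid. f_tx = M·y/J = 782.6 N/mm; f_ty = M·x/J = 655.9 N/mm.
Resultant f_max = √[f_tx² + (f_v + f_ty)²] = √[782.6² + (241.3 + 655.9)²] = 1191 N/mm.
Capacity per unit length: φr_n = 0.75 × 0.6 × 620 × (0.707 × 10) = 1973 N/mm.
1191 ≤ 1973 → adequate.

f_max ≈ 1190 N/mm; adequate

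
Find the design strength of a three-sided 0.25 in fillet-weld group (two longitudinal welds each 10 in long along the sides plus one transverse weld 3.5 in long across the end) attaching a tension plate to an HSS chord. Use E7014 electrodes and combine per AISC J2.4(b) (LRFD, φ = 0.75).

E70XX → F_EXX = 70 ksi.
t_e = 0.707 × 0.25 = 0.1767 in.
R_nwl = 0.6 × 70 × 0.1767 × 20 = 148.5 kips (longitudinal, 2 welds).
R_nwt = 0.6 × 70 × 0.1767 × 3.5 = 25.98 kips (transverse, base value).
(i) R_nwl + R_nwt = 174.5 kips; (ii) 0.85 R_nwl + 1.5 R_nwt = 165.2 kips.
R_n = max = 174.5 kips [governs: (i)]; φR_n = 130.8 kips.

φR_n ≈ 131 kips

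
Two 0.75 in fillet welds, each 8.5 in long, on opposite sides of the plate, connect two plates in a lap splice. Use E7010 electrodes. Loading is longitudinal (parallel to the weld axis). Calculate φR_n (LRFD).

φR_n ≈ 284 kips

E70XX → F_EXX = 70 ksi.
Effective throat t_e = 0.707 × 0.75 = 0.5302 in.
Total length L = 17 in; A_we = 0.5302 × 17 = 9.014 in².
F_nw = 0.6 F_EXX = 0.6 × 70 = 42 ksi.
φR_n = 0.75 × 42 × 9.014 = 283.9 kips.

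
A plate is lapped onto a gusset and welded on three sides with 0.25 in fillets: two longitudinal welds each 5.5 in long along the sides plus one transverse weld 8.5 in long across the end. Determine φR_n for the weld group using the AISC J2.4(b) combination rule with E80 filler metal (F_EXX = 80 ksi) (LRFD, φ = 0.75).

t_e = 0.707 × 0.25 = 0.1767 in.
R_nwl = 0.6 × 80 × 0.1767 × 11 = 93.32 kip (longitudinal, 2 welds).
R_nwt = 0.6 × 80 × 0.1767 × 8.5 = 72.11 kip (transverse, base value).
(i) R_nwl + R_nwt = 165.4 kip; (ii) 0.85 R_nwl + 1.5 R_nwt = 187.5 kip.
R_n = max = 187.5 kip [governs: (ii)]; φR_n = 140.6 kip.

φR_n ≈ 141 kip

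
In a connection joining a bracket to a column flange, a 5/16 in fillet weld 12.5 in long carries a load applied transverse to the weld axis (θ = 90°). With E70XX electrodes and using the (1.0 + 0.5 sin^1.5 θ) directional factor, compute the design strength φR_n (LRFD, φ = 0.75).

φR_n ≈ 130 kip

E70XX → F_EXX = 70 ksi.
t_e = 0.707 × 0.3125 = 0.2209 in; A_we = 0.2209 × 12.5 = 2.762 in².
Directional factor: 1.0 + 0.5 sin^1.5(90°) = 1.5.
F_nw = 0.6 × 70 × 1.5 = 63 ksi.
φR_n = 0.75 × 63 × 2.762 = 130.5 kip.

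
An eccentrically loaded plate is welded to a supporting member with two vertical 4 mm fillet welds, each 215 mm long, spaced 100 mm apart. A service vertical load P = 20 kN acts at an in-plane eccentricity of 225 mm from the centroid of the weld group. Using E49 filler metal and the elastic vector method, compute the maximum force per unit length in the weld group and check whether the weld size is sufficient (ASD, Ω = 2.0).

f_max ≈ 219 N/mm; adequate

E49XX → F_EXX = 490 MPa.
Total weld length L_w = 430 mm. Treat welds as unit-width lines.
Polar moment about centroid: J = 2[d³/12 + d(b/2)²] = 2[215³/12 + 215×50²] = 2731000 mm³.
Direct shear f_v = P/L_w = 20×10³ / 430 = 46.51 N/mm (vertical).
Torsion M = P·e = 20×10³ × 225 = 4500000 N·mm.
Critical point at (x, y) = (50, 107.5) from centroid. f_tx = M·y/J = 177.1 N/mm; f_ty = M·x/J = 82.38 N/mm.
Resultant f_max = √[f_tx² + (f_v + f_ty)²] = √[177.1² + (46.51 + 82.38)²] = 219 N/mm.
Capacity per unit length: r_n/Ω = (1/2.0) × 0.6 × 490 × (0.707 × 4) = 415.7 N/mm.
219 ≤ 415.7 → adequate.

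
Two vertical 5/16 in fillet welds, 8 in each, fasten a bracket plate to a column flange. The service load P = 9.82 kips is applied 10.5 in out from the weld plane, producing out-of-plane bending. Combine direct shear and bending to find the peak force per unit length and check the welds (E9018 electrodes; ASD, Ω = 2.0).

f_max ≈ 4.87 kip/in; adequate

E90XX → F_EXX = 90 ksi.
L_w = 2 × 8 = 16 in; section modulus (unit throat) S = 2 × L²/6 = 21.33 in².
Direct shear f_v = P/L_w = 9.82/16 = 0.6138 kip/in.
Moment M = P × e = 9.82 × 10.5 = 103.11 kip·in; bending f_b = M/S = 4.833 kip/in.
f_max = √(f_v² + f_b²) = √(0.6138² + 4.833²) = 4.872 kip/in.
r_n/Ω = (1/2.0) × 0.6 × 90 × (0.707 × 0.3125) = 5.965 kip/in → adequate.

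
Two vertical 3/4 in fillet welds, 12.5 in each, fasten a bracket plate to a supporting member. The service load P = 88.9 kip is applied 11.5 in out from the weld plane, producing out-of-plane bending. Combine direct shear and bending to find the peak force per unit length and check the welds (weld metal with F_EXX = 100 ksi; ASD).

L_w = 2 × 12.5 = 25 in; section modulus (unit throat) S = 2 × L²/6 = 52.08 in².
Direct shear f_v = P/L_w = 88.9/25 = 3.556 kip/in.
Moment M = P × e = 88.9 × 11.5 = 1022.4 kip·in; bending f_b = M/S = 19.63 kip/in.
f_max = √(f_v² + f_b²) = √(3.556² + 19.63²) = 19.95 kip/in.
r_n/Ω = (1/2.0) × 0.6 × 100 × (0.707 × 0.75) = 15.91 kip/in → NOT adequate.

f_max ≈ 19.9 kip/in; NOT adequate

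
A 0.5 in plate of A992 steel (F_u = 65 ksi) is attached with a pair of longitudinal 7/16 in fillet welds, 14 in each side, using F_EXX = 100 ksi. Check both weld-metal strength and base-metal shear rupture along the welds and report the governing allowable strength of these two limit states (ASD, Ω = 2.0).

R_n/Ω ≈ 260 kips (weld metal governs)

t_e = 0.707 × 0.4375 = 0.3093 in; L = 28 in.
Weld metal: R_n/Ω = (1/2.0) × 0.6 × 100 × 0.3093 × 28 = 259.8 kips.
Base metal (shear rupture): R_n/Ω = (1/2.0) × 0.6 × 65 × 0.5 × 28 = 273 kips.
Governing: weld metal.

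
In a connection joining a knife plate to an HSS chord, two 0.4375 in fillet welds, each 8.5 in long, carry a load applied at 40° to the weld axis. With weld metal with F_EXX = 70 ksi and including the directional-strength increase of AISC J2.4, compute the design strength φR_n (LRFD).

φR_n ≈ 208 kips

t_e = 0.707 × 0.4375 = 0.3093 in; A_we = 0.3093 × 17 = 5.258 in².
Directional factor: 1.0 + 0.5 sin^1.5(40°) = 1.258.
F_nw = 0.6 × 70 × 1.258 = 52.82 ksi.
φR_n = 0.75 × 52.82 × 5.258 = 208.3 kips.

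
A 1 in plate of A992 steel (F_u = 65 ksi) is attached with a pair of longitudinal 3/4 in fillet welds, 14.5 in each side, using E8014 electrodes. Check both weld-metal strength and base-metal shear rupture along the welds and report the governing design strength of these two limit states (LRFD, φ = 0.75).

φR_n ≈ 554 kip (weld metal governs)

E80XX → F_EXX = 80 ksi.
t_e = 0.707 × 0.75 = 0.5302 in; L = 29 in.
Weld metal: φR_n = 0.75 × 0.6 × 80 × 0.5302 × 29 = 553.6 kip.
Base metal (shear rupture): φR_n = 0.75 × 0.6 × 65 × 1 × 29 = 848.2 kip.
Governing: weld metal.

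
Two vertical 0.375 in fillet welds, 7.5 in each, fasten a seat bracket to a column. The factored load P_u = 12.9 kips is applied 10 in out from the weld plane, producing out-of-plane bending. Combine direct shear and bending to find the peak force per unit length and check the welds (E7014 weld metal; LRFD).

f_max ≈ 6.93 kip/in; adequate

E70XX → F_EXX = 70 ksi.
L_w = 2 × 7.5 = 15 in; section modulus (unit throat) S = 2 × L²/6 = 18.75 in².
Direct shear f_v = P/L_w = 12.9/15 = 0.86 kip/in.
Moment M = P × e = 12.9 × 10 = 129 kip·in; bending f_b = M/S = 6.88 kip/in.
f_max = √(f_v² + f_b²) = √(0.86² + 6.88²) = 6.934 kip/in.
φr_n = 0.75 × 0.6 × 70 × (0.707 × 0.375) = 8.351 kip/in → adequate.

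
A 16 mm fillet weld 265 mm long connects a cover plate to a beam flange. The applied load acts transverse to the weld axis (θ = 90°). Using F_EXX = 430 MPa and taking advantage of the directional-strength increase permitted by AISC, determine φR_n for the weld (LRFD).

φR_n ≈ 870 kN

t_e = 0.707 × 16 = 11.31 mm; A_we = 11.31 × 265 = 2998 mm².
Directional factor: 1.0 + 0.5 sin^1.5(90°) = 1.5.
F_nw = 0.6 × 430 × 1.5 = 387 MPa.
φR_n = 0.75 × 387 × 2998 × 10⁻³ = 870.1 kN.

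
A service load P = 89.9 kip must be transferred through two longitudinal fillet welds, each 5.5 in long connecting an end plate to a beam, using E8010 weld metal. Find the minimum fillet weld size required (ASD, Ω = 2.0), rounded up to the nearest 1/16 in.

E80XX → F_EXX = 80 ksi.
Total weld length L = 11 in.
Required throat t_e = P × Ω / (0.6 F_EXX × L) = 89.9 × 2.0 / (0.6 × 80 × 11) = 0.3405 in.
Required leg w = t_e / 0.707 = 0.4817 in → use 1/2 in.

w = 1/2 in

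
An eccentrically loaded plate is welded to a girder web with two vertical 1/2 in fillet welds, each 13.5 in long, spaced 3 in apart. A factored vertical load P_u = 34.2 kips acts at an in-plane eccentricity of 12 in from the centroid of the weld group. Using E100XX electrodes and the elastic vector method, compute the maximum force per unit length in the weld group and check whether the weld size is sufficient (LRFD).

f_max ≈ 6.42 kip/in; adequate

E100XX → F_EXX = 100 ksi.
Total weld length L_w = 27 in. Treat welds as unit-width lines.
Polar moment about centroid: J = 2[d³/12 + d(b/2)²] = 2[13.5³/12 + 13.5×1.5²] = 470.8 in³.
Direct shear f_v = P/L_w = 34.2 / 27 = 1.267 kip/in (vertical).
Torsion M = P·e = 34.2 × 12 = 410.4 kip·in.
Critical point at (x, y) = (1.5, 6.75) from centroid. f_tx = M·y/J = 5.884 kip/in; f_ty = M·x/J = 1.308 kip/in.
Resultant f_max = √[f_tx² + (f_v + f_ty)²] = √[5.884² + (1.267 + 1.308)²] = 6.422 kip/in.
Capacity per unit length: φr_n = 0.75 × 0.6 × 100 × (0.707 × 0.5) = 15.91 kip/in.
6.422 ≤ 15.91 → adequate.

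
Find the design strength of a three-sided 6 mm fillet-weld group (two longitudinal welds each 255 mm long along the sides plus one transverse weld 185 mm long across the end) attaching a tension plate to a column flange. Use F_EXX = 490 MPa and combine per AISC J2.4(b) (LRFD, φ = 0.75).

φR_n ≈ 665 kN

t_e = 0.707 × 6 = 4.242 mm.
R_nwl = 0.6 × 490 × 4.242 × 510 × 10⁻³ = 636 kN (longitudinal, 2 welds).
R_nwt = 0.6 × 490 × 4.242 × 185 × 10⁻³ = 230.7 kN (transverse, base value).
(i) R_nwl + R_nwt = 866.8 kN; (ii) 0.85 R_nwl + 1.5 R_nwt = 886.7 kN.
R_n = max = 886.7 kN [governs: (ii)]; φR_n = 665 kN.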